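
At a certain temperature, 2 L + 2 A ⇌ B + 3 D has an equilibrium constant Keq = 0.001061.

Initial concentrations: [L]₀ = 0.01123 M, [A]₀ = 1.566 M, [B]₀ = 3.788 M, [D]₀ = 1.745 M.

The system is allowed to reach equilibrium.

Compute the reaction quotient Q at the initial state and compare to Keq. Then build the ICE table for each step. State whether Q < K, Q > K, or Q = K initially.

Q₀ = 6.5081e+04 vs Keq = 0.001061 ⇒ Q>K, reverse
Step 1:
                   L          A          B          D
  I          0.01123      1.566      3.788      1.745
  C            1.071      1.071    -0.5355     -1.606
  E            1.082      2.637      3.253     0.1385
  solve Keq expr → x = -0.5355; check Q = 0.001061

Q₀ = 6.5081e+04; Q > K (proceeds reverse)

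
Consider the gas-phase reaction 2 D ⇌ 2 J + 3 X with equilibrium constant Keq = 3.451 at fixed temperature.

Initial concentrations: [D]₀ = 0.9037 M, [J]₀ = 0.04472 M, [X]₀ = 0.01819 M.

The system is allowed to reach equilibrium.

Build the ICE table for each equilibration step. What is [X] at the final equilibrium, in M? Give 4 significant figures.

Q₀ = 1.4738e-08 vs Keq = 3.451 ⇒ Q<K, forward
Step 1:
                  D         J         X
  init       0.9037   0.04472   0.01819
  Δ         -0.5993    0.5993    0.8989
  eq         0.3044     0.644    0.9171
  solve Keq expr → x = 0.2996; check Q = 3.451

[X]_eq = 0.9171 M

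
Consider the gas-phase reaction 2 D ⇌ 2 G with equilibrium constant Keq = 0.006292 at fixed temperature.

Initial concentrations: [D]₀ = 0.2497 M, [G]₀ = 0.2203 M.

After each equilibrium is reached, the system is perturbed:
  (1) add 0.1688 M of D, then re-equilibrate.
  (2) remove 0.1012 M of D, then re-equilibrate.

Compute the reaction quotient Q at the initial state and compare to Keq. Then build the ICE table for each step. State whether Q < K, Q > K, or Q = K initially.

Q₀ = 0.7784 vs Keq = 0.006292 ⇒ Q>K, reverse
Step 1:
                    D           G
  Initial      0.2497      0.2203
  Change       0.1858     -0.1858
  Equil        0.4355     0.03454
  solve Keq expr → x = -0.09288; check Q = 0.006292
Then add 0.1688 M of D.
Step 2:
                    D           G
  Initial      0.6043     0.03454
  Change     -0.01241     0.01241
  Equil        0.5919     0.04695
  solve Keq expr → x = 0.006203; check Q = 0.006292
Then remove 0.1012 M of D.
Step 3:
                    D           G
  Initial      0.4907     0.04695
  Change     0.007437   -0.007437
  Equil        0.4981     0.03951
  solve Keq expr → x = -0.003719; check Q = 0.006292

Q₀ = 0.7784; Q > K (proceeds reverse)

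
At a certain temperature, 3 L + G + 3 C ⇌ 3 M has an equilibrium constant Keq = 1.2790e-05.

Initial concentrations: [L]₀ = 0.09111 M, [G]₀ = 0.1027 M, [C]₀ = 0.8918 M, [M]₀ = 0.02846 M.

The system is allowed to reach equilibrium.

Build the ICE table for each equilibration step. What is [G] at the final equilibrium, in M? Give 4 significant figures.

[G]_eq = 0.1118 M

Q₀ = 0.4184 vs Keq = 1.2790e-05 ⇒ Q>K, reverse
Step 1:
                    L           G           C           M
  I           0.09111      0.1027      0.8918     0.02846
  C           0.02723    0.009078     0.02723    -0.02723
  E            0.1183      0.1118       0.919    0.001225
  solve Keq expr → x = -0.009078; check Q = 1.2790e-05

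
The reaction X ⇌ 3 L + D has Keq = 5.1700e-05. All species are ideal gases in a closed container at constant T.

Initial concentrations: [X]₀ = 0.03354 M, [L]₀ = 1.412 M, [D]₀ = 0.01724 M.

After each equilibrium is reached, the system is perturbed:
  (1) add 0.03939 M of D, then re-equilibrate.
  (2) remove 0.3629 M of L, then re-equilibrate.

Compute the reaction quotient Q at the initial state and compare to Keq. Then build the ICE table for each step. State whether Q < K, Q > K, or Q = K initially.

Q₀ = 1.447 vs Keq = 5.1700e-05 ⇒ Q>K, reverse
Step 1:
                   X          L          D
  Initial    0.03354      1.412    0.01724
  Change     0.01724   -0.05172   -0.01724
  Equil      0.05078       1.36 1.0430e-06
  solve Keq expr → x = -0.01724; check Q = 5.1700e-05
Then add 0.03939 M of D.
Step 2:
                   X          L          D
  Initial    0.05078       1.36    0.03939
  Change     0.03939    -0.1182   -0.03939
  Equil      0.09017      1.242 2.4325e-06
  solve Keq expr → x = -0.03939; check Q = 5.1700e-05
Then remove 0.3629 M of L.
Step 3:
                   X          L          D
  Initial    0.09017     0.8792 2.4325e-06
  Change  -4.4257e-06 1.3277e-05 4.4257e-06
  Equil      0.09016     0.8792 6.8582e-06
  solve Keq expr → x = 4.4257e-06; check Q = 5.1700e-05

Q₀ = 1.447; Q > K (proceeds reverse)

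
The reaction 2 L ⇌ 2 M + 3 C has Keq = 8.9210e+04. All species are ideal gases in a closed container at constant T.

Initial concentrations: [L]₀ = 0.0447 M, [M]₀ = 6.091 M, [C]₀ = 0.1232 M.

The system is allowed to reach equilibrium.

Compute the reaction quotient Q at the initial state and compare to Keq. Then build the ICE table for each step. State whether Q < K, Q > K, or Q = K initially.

Q₀ = 34.72; Q < K (proceeds forward)

Q₀ = 34.72 vs Keq = 8.9210e+04 ⇒ Q<K, forward
Step 1:
                  L         M         C
  I          0.0447     6.091    0.1232
  C        -0.04303   0.04303   0.06454
  E        0.001671     6.134    0.1877
  solve Keq expr → x = 0.02151; check Q = 8.9210e+04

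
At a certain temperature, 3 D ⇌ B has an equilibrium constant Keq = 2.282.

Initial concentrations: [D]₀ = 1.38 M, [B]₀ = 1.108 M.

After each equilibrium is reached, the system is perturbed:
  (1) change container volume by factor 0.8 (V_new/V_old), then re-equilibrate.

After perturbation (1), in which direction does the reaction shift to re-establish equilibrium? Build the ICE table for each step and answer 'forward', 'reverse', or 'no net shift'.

Q₀ = 0.4216 vs Keq = 2.282 ⇒ Q<K, forward
Step 1:
                   D          B
  Initial       1.38      1.108
  Change     -0.5527     0.1842
  Equil       0.8273      1.292
  solve Keq expr → x = 0.1842; check Q = 2.282
Then change container volume by factor 0.8 (V_new/V_old).
Step 2:
                   D          B
  Initial      1.034      1.615
  Change     -0.1348    0.04492
  Equil       0.8994       1.66
  solve Keq expr → x = 0.04492; check Q = 2.282

Direction: forward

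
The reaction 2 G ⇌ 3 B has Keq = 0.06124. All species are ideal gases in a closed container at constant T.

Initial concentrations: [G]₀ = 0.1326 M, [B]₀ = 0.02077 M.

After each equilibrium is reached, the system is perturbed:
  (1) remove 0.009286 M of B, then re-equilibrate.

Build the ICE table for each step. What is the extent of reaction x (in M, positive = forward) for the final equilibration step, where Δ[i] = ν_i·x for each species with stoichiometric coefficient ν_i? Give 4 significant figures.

Q₀ = 5.0959e-04 vs Keq = 0.06124 ⇒ Q<K, forward
Step 1:
                  G         B
  I          0.1326   0.02077
  C        -0.03996   0.05993
  E         0.09264    0.0807
  solve Keq expr → x = 0.01998; check Q = 0.06124
Then remove 0.009286 M of B.
Step 2:
                  G         B
  I         0.09264   0.07142
  C       -0.004453  0.006679
  E         0.08819    0.0781
  solve Keq expr → x = 0.002226; check Q = 0.06124

x = 0.002226 M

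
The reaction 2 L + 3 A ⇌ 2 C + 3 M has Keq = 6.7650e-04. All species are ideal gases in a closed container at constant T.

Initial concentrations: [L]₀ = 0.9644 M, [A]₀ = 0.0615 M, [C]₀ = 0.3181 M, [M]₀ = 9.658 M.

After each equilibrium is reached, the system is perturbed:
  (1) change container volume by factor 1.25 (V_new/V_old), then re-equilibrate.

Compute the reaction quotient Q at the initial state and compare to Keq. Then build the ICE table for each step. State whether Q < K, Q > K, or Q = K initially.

Q₀ = 4.2136e+05; Q > K (proceeds reverse)

Q₀ = 4.2136e+05 vs Keq = 6.7650e-04 ⇒ Q>K, reverse
Step 1:
                   L          A          C          M
  init        0.9644     0.0615     0.3181      9.658
  Δ           0.3176     0.4764    -0.3176    -0.4764
  eq           1.282     0.5379 4.7289e-04      9.182
  solve Keq expr → x = -0.1588; check Q = 6.7650e-04
Then change container volume by factor 1.25 (V_new/V_old).
Step 2:
                   L          A          C          M
  init         1.026     0.4304 3.7831e-04      7.345
  Δ                0          0          0          0
  eq           1.026     0.4304 3.7831e-04      7.345
  solve Keq expr → x = 0; check Q = 6.7650e-04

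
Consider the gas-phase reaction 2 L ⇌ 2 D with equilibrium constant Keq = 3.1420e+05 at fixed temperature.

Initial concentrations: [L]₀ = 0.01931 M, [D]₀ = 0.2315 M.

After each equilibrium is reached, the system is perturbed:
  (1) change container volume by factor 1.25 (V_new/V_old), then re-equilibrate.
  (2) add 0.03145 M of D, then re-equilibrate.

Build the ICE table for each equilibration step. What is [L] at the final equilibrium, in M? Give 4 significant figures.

[L]_eq = 4.1333e-04 M

Q₀ = 143.7 vs Keq = 3.1420e+05 ⇒ Q<K, forward
Step 1:
                    L           D
  I           0.01931      0.2315
  C          -0.01886     0.01886
  E        4.4665e-04      0.2504
  solve Keq expr → x = 0.009432; check Q = 3.1420e+05
Then change container volume by factor 1.25 (V_new/V_old).
Step 2:
                    L           D
  I        3.5732e-04      0.2003
  C                 0           0
  E        3.5732e-04      0.2003
  solve Keq expr → x = 0; check Q = 3.1420e+05
Then add 0.03145 M of D.
Step 3:
                    L           D
  I        3.5732e-04      0.2317
  C        5.6007e-05 -5.6007e-05
  E        4.1333e-04      0.2317
  solve Keq expr → x = -2.8004e-05; check Q = 3.1420e+05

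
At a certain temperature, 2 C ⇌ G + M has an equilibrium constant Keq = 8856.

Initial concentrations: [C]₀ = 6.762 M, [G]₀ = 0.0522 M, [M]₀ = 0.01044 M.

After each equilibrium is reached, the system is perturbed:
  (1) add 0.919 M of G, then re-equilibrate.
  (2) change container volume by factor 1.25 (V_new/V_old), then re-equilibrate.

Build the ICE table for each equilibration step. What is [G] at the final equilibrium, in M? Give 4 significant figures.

[G]_eq = 3.466 M

Q₀ = 1.1918e-05 vs Keq = 8856 ⇒ Q<K, forward
Step 1:
                   C          G          M
  Initial      6.762     0.0522    0.01044
  Change      -6.726      3.363      3.363
  Equil      0.03607      3.415      3.373
  solve Keq expr → x = 3.363; check Q = 8856
Then add 0.919 M of G.
Step 2:
                   C          G          M
  Initial    0.03607      4.334      3.373
  Change     0.00454   -0.00227   -0.00227
  Equil      0.04061      4.332      3.371
  solve Keq expr → x = -0.00227; check Q = 8856
Then change container volume by factor 1.25 (V_new/V_old).
Step 3:
                   C          G          M
  Initial    0.03249      3.466      2.697
  Change           0          0          0
  Equil      0.03249      3.466      2.697
  solve Keq expr → x = 0; check Q = 8856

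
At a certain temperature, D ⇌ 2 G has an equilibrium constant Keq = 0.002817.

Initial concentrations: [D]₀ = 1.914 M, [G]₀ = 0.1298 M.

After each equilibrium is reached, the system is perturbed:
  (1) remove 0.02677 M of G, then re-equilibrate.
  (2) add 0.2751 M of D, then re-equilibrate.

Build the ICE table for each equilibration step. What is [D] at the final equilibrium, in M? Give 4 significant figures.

[D]_eq = 2.201 M

Q₀ = 0.008803 vs Keq = 0.002817 ⇒ Q>K, reverse
Step 1:
                  D         G
  Initial     1.914    0.1298
  Change    0.02792  -0.05584
  Equil       1.942   0.07396
  solve Keq expr → x = -0.02792; check Q = 0.002817
Then remove 0.02677 M of G.
Step 2:
                  D         G
  Initial     1.942   0.04719
  Change   -0.01326   0.02652
  Equil       1.929   0.07371
  solve Keq expr → x = 0.01326; check Q = 0.002817
Then add 0.2751 M of D.
Step 3:
                  D         G
  Initial     2.204   0.07371
  Change  -0.002518  0.005037
  Equil       2.201   0.07875
  solve Keq expr → x = 0.002518; check Q = 0.002817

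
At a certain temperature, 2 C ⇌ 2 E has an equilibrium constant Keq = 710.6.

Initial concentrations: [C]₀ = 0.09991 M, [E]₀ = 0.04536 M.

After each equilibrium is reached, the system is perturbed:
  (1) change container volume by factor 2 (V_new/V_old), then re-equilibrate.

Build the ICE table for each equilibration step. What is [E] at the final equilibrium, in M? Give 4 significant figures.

[E]_eq = 0.07001 M

Q₀ = 0.2061 vs Keq = 710.6 ⇒ Q<K, forward
Step 1:
                    C           E
  Initial     0.09991     0.04536
  Change     -0.09466     0.09466
  Equil      0.005253        0.14
  solve Keq expr → x = 0.04733; check Q = 710.6
Then change container volume by factor 2 (V_new/V_old).
Step 2:
                    C           E
  Initial    0.002626     0.07001
  Change            0           0
  Equil      0.002626     0.07001
  solve Keq expr → x = 0; check Q = 710.6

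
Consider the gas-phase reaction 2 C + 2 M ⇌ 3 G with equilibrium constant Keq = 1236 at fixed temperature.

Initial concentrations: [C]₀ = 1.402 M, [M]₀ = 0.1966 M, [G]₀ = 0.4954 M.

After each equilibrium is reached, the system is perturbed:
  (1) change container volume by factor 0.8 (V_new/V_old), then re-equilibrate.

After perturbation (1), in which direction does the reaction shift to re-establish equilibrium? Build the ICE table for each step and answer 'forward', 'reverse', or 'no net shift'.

Q₀ = 1.6 vs Keq = 1236 ⇒ Q<K, forward
Step 1:
                    C           M           G
  Initial       1.402      0.1966      0.4954
  Change       -0.181      -0.181      0.2714
  Equil         1.221     0.01564      0.7668
  solve Keq expr → x = 0.09048; check Q = 1236
Then change container volume by factor 0.8 (V_new/V_old).
Step 2:
                    C           M           G
  Initial       1.526     0.01955      0.9585
  Change    -0.001961   -0.001961    0.002942
  Equil         1.524     0.01759      0.9615
  solve Keq expr → x = 9.8057e-04; check Q = 1236

Direction: forward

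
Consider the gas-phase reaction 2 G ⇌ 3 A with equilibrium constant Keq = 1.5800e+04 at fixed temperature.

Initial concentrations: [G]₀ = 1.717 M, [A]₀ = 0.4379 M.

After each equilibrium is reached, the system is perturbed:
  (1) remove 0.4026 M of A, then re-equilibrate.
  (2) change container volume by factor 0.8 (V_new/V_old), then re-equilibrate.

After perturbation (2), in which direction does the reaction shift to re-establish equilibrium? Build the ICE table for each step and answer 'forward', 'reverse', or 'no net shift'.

Q₀ = 0.02848 vs Keq = 1.5800e+04 ⇒ Q<K, forward
Step 1:
                    G           A
  Initial       1.717      0.4379
  Change       -1.677       2.515
  Equil       0.04037       2.953
  solve Keq expr → x = 0.8383; check Q = 1.5800e+04
Then remove 0.4026 M of A.
Step 2:
                    G           A
  Initial     0.04037        2.55
  Change    -0.007746     0.01162
  Equil       0.03262       2.562
  solve Keq expr → x = 0.003873; check Q = 1.5800e+04
Then change container volume by factor 0.8 (V_new/V_old).
Step 3:
                    G           A
  Initial     0.04078       3.202
  Change     0.004664   -0.006996
  Equil       0.04544       3.195
  solve Keq expr → x = -0.002332; check Q = 1.5800e+04

Direction: reverse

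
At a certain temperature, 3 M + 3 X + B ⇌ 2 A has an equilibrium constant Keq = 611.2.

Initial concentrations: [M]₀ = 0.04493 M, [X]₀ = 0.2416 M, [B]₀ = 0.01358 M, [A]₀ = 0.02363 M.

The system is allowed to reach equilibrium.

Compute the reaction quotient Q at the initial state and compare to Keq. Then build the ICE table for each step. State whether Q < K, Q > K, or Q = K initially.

Q₀ = 3.2146e+04; Q > K (proceeds reverse)

Q₀ = 3.2146e+04 vs Keq = 611.2 ⇒ Q>K, reverse
Step 1:
                    M           X           B           A
  I           0.04493      0.2416     0.01358     0.02363
  C            0.0226      0.0226    0.007534    -0.01507
  E           0.06753      0.2642     0.02111    0.008562
  solve Keq expr → x = -0.007534; check Q = 611.2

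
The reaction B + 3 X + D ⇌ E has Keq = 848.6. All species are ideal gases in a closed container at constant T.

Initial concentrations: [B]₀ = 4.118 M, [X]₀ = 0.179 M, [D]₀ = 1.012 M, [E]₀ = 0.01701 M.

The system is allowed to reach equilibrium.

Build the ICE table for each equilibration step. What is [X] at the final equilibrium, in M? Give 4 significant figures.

[X]_eq = 0.02731 M

Q₀ = 0.7117 vs Keq = 848.6 ⇒ Q<K, forward
Step 1:
                    B           X           D           E
  Initial       4.118       0.179       1.012     0.01701
  Change     -0.05056     -0.1517    -0.05056     0.05056
  Equil         4.067     0.02731      0.9614     0.06757
  solve Keq expr → x = 0.05056; check Q = 848.6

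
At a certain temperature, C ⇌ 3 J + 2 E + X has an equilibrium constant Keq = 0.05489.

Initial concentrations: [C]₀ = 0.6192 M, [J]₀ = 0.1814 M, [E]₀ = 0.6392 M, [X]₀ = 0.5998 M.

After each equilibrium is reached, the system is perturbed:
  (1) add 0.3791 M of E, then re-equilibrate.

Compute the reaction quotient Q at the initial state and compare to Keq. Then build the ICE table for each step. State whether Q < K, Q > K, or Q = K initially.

Q₀ = 0.002362 vs Keq = 0.05489 ⇒ Q<K, forward
Step 1:
                  C         J         E         X
  Initial    0.6192    0.1814    0.6392    0.5998
  Change   -0.07688    0.2307    0.1538   0.07688
  Equil      0.5423    0.4121     0.793    0.6767
  solve Keq expr → x = 0.07688; check Q = 0.05489
Then add 0.3791 M of E.
Step 2:
                  C         J         E         X
  Initial    0.5423    0.4121     1.172    0.6767
  Change    0.02526  -0.07579  -0.05053  -0.02526
  Equil      0.5676    0.3363     1.122    0.6514
  solve Keq expr → x = -0.02526; check Q = 0.05489

Q₀ = 0.002362; Q < K (proceeds forward)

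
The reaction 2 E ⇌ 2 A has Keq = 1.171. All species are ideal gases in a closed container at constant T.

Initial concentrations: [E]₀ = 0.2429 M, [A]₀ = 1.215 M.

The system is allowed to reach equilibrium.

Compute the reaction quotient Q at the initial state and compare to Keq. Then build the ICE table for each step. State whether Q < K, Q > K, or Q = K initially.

Q₀ = 25.02; Q > K (proceeds reverse)

Q₀ = 25.02 vs Keq = 1.171 ⇒ Q>K, reverse
Step 1:
                   E          A
  Initial     0.2429      1.215
  Change      0.4573    -0.4573
  Equil       0.7002     0.7577
  solve Keq expr → x = -0.2286; check Q = 1.171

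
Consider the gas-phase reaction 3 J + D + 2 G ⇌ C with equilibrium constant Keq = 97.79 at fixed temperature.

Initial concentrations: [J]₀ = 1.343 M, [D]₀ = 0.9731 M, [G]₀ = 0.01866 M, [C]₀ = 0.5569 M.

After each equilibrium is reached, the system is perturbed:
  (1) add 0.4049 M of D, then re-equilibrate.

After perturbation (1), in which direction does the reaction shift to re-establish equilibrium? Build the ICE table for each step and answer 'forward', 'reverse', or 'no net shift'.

Q₀ = 678.5 vs Keq = 97.79 ⇒ Q>K, reverse
Step 1:
                    J           D           G           C
  init          1.343      0.9731     0.01866      0.5569
  Δ           0.04112     0.01371     0.02741    -0.01371
  eq            1.384      0.9868     0.04607      0.5432
  solve Keq expr → x = -0.01371; check Q = 97.79
Then add 0.4049 M of D.
Step 2:
                    J           D           G           C
  init          1.384       1.392     0.04607      0.5432
  Δ          -0.01003   -0.003342   -0.006684    0.003342
  eq            1.374       1.388     0.03939      0.5465
  solve Keq expr → x = 0.003342; check Q = 97.79

Direction: forward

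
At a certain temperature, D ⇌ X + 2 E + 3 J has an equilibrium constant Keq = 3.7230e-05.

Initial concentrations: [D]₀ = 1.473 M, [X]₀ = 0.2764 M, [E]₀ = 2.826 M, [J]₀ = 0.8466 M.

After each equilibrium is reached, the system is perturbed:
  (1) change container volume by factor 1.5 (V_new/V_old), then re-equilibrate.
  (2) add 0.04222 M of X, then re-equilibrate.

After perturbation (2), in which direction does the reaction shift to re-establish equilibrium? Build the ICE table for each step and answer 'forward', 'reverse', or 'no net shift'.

Direction: reverse

Q₀ = 0.9093 vs Keq = 3.7230e-05 ⇒ Q>K, reverse
Step 1:
                    D           X           E           J
  Initial       1.473      0.2764       2.826      0.8466
  Change       0.2548     -0.2548     -0.5096     -0.7644
  Equil         1.728      0.0216       2.316     0.08219
  solve Keq expr → x = -0.2548; check Q = 3.7230e-05
Then change container volume by factor 1.5 (V_new/V_old).
Step 2:
                    D           X           E           J
  Initial       1.152      0.0144       1.544     0.05479
  Change     -0.01105     0.01105      0.0221     0.03316
  Equil         1.141     0.02545       1.566     0.08795
  solve Keq expr → x = 0.01105; check Q = 3.7230e-05
Then add 0.04222 M of X.
Step 3:
                    D           X           E           J
  Initial       1.141     0.06767       1.566     0.08795
  Change     0.007169   -0.007169    -0.01434    -0.02151
  Equil         1.148      0.0605       1.552     0.06644
  solve Keq expr → x = -0.007169; check Q = 3.7230e-05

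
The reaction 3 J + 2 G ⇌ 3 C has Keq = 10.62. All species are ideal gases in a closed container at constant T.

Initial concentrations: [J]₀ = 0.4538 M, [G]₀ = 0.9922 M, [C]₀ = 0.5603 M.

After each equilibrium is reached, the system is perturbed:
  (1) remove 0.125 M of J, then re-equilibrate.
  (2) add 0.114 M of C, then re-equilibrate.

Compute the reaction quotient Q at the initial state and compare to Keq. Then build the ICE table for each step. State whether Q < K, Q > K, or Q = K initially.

Q₀ = 1.912 vs Keq = 10.62 ⇒ Q<K, forward
Step 1:
                  J         G         C
  Initial    0.4538    0.9922    0.5603
  Change    -0.1229  -0.08192    0.1229
  Equil      0.3309    0.9103    0.6832
  solve Keq expr → x = 0.04096; check Q = 10.62
Then remove 0.125 M of J.
Step 2:
                  J         G         C
  Initial    0.2059    0.9103    0.6832
  Change     0.0771    0.0514   -0.0771
  Equil       0.283    0.9617    0.6061
  solve Keq expr → x = -0.0257; check Q = 10.62
Then add 0.114 M of C.
Step 3:
                  J         G         C
  Initial     0.283    0.9617    0.7201
  Change    0.03301   0.02201  -0.03301
  Equil       0.316    0.9837    0.6871
  solve Keq expr → x = -0.011; check Q = 10.62

Q₀ = 1.912; Q < K (proceeds forward)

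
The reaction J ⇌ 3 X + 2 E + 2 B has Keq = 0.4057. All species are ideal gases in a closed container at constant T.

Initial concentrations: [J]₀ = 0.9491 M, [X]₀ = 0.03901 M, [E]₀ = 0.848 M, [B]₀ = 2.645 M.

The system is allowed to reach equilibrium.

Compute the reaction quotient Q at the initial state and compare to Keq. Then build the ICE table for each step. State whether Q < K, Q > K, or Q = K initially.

Q₀ = 3.1467e-04 vs Keq = 0.4057 ⇒ Q<K, forward
Step 1:
                  J         X         E         B
  init       0.9491   0.03901     0.848     2.645
  Δ        -0.09984    0.2995    0.1997    0.1997
  eq         0.8493    0.3385     1.048     2.845
  solve Keq expr → x = 0.09984; check Q = 0.4057

Q₀ = 3.1467e-04; Q < K (proceeds forward)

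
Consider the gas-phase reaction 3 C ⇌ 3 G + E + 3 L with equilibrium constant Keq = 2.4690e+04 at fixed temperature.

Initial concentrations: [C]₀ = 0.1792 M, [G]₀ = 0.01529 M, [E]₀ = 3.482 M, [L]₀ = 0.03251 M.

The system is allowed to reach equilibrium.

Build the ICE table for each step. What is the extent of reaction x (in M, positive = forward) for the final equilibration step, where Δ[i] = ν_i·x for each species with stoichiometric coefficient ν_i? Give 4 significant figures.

Q₀ = 7.4317e-08 vs Keq = 2.4690e+04 ⇒ Q<K, forward
Step 1:
                   C          G          E          L
  init        0.1792    0.01529      3.482    0.03251
  Δ          -0.1771     0.1771    0.05903     0.1771
  eq        0.002111     0.1924      3.541     0.2096
  solve Keq expr → x = 0.05903; check Q = 2.4690e+04

x = 0.05903 M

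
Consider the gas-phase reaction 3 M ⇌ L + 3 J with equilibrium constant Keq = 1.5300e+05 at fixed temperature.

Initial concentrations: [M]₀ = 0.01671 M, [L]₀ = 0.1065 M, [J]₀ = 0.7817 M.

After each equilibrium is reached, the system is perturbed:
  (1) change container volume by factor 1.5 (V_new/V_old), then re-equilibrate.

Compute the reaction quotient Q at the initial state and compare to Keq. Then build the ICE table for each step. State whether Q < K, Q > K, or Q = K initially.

Q₀ = 1.0903e+04; Q < K (proceeds forward)

Q₀ = 1.0903e+04 vs Keq = 1.5300e+05 ⇒ Q<K, forward
Step 1:
                  M         L         J
  I         0.01671    0.1065    0.7817
  C       -0.009627  0.003209  0.009627
  E        0.007083    0.1097    0.7913
  solve Keq expr → x = 0.003209; check Q = 1.5300e+05
Then change container volume by factor 1.5 (V_new/V_old).
Step 2:
                  M         L         J
  I        0.004722   0.07314    0.5276
  C       -5.8865e-04 1.9622e-04 5.8865e-04
  E        0.004133   0.07334    0.5281
  solve Keq expr → x = 1.9622e-04; check Q = 1.5300e+05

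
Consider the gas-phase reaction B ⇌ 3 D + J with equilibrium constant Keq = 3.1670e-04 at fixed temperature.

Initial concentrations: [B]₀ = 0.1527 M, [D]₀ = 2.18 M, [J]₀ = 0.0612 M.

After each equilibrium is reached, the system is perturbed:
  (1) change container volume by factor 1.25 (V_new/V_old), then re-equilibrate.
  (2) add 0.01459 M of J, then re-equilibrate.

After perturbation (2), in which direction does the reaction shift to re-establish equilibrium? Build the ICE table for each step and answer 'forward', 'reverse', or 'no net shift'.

Direction: reverse

Q₀ = 4.152 vs Keq = 3.1670e-04 ⇒ Q>K, reverse
Step 1:
                  B         D         J
  Initial    0.1527      2.18    0.0612
  Change    0.06119   -0.1836  -0.06119
  Equil      0.2139     1.996 8.5130e-06
  solve Keq expr → x = -0.06119; check Q = 3.1670e-04
Then change container volume by factor 1.25 (V_new/V_old).
Step 2:
                  B         D         J
  Initial    0.1711     1.597 6.8104e-06
  Change  -6.4902e-06 1.9470e-05 6.4902e-06
  Equil      0.1711     1.597 1.3301e-05
  solve Keq expr → x = 6.4902e-06; check Q = 3.1670e-04
Then add 0.01459 M of J.
Step 3:
                  B         D         J
  Initial    0.1711     1.597    0.0146
  Change    0.01459  -0.04376  -0.01459
  Equil      0.1857     1.553 1.5689e-05
  solve Keq expr → x = -0.01459; check Q = 3.1670e-04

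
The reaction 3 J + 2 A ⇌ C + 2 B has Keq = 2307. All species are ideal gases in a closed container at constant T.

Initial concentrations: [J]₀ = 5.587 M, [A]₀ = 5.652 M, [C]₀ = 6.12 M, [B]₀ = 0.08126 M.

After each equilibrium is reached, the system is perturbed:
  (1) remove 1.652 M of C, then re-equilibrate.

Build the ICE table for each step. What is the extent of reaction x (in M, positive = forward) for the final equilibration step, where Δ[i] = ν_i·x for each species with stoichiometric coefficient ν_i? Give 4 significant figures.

x = 0.005142 M

Q₀ = 7.2538e-06 vs Keq = 2307 ⇒ Q<K, forward
Step 1:
                   J          A          C          B
  init         5.587      5.652       6.12    0.08126
  Δ           -5.367     -3.578      1.789      3.578
  eq          0.2202      2.074      7.909      3.659
  solve Keq expr → x = 1.789; check Q = 2307
Then remove 1.652 M of C.
Step 2:
                   J          A          C          B
  init        0.2202      2.074      6.257      3.659
  Δ         -0.01543   -0.01028   0.005142    0.01028
  eq          0.2047      2.064      6.262      3.669
  solve Keq expr → x = 0.005142; check Q = 2307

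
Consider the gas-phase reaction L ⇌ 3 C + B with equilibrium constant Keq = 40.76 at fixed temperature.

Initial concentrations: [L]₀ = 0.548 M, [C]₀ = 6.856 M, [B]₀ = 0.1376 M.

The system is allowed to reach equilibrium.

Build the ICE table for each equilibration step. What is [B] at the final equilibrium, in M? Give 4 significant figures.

[B]_eq = 0.08216 M

Q₀ = 80.92 vs Keq = 40.76 ⇒ Q>K, reverse
Step 1:
                   L          C          B
  I            0.548      6.856     0.1376
  C          0.05544    -0.1663   -0.05544
  E           0.6034       6.69    0.08216
  solve Keq expr → x = -0.05544; check Q = 40.76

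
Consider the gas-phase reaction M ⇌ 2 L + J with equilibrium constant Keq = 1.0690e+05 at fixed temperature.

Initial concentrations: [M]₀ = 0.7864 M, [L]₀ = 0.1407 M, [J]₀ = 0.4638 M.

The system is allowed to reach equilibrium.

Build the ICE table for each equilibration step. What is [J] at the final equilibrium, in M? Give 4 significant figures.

Q₀ = 0.01168 vs Keq = 1.0690e+05 ⇒ Q<K, forward
Step 1:
                    M           L           J
  init         0.7864      0.1407      0.4638
  Δ           -0.7864       1.573      0.7864
  eq       3.4334e-05       1.713        1.25
  solve Keq expr → x = 0.7864; check Q = 1.0690e+05

[J]_eq = 1.25 M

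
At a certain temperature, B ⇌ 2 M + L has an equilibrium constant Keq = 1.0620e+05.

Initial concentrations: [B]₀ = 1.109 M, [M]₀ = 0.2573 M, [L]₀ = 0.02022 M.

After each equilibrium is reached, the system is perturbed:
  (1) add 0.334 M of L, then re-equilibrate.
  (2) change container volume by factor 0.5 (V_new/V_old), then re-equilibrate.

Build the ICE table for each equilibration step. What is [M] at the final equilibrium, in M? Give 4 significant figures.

[M]_eq = 4.949 M

Q₀ = 0.001207 vs Keq = 1.0620e+05 ⇒ Q<K, forward
Step 1:
                  B         M         L
  Initial     1.109    0.2573   0.02022
  Change     -1.109     2.218     1.109
  Equil   6.5139e-05     2.475     1.129
  solve Keq expr → x = 1.109; check Q = 1.0620e+05
Then add 0.334 M of L.
Step 2:
                  B         M         L
  Initial 6.5139e-05     2.475     1.463
  Change  1.9264e-05 -3.8528e-05 -1.9264e-05
  Equil   8.4403e-05     2.475     1.463
  solve Keq expr → x = -1.9264e-05; check Q = 1.0620e+05
Then change container volume by factor 0.5 (V_new/V_old).
Step 3:
                  B         M         L
  Initial 1.6881e-04      4.95     2.926
  Change  5.0602e-04 -0.001012 -5.0602e-04
  Equil   6.7483e-04     4.949     2.926
  solve Keq expr → x = -5.0602e-04; check Q = 1.0620e+05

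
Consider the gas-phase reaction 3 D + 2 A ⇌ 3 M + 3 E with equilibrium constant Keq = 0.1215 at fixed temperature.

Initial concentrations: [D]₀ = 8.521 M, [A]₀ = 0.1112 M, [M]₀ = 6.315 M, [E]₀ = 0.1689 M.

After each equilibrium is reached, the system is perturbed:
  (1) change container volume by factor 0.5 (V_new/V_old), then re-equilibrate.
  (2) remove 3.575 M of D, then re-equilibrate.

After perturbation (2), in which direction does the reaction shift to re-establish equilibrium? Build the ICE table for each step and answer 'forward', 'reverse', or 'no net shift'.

Direction: reverse

Q₀ = 0.1586 vs Keq = 0.1215 ⇒ Q>K, reverse
Step 1:
                    D           A           M           E
  Initial       8.521      0.1112       6.315      0.1689
  Change     0.008667    0.005778   -0.008667   -0.008667
  Equil          8.53       0.117       6.306      0.1602
  solve Keq expr → x = -0.002889; check Q = 0.1215
Then change container volume by factor 0.5 (V_new/V_old).
Step 2:
                    D           A           M           E
  Initial       17.06       0.234       12.61      0.3205
  Change      0.04373     0.02915    -0.04373    -0.04373
  Equil          17.1      0.2631       12.57      0.2767
  solve Keq expr → x = -0.01458; check Q = 0.1215
Then remove 3.575 M of D.
Step 3:
                    D           A           M           E
  Initial       13.53      0.2631       12.57      0.2767
  Change      0.04133     0.02755    -0.04133    -0.04133
  Equil         13.57      0.2907       12.53      0.2354
  solve Keq expr → x = -0.01378; check Q = 0.1215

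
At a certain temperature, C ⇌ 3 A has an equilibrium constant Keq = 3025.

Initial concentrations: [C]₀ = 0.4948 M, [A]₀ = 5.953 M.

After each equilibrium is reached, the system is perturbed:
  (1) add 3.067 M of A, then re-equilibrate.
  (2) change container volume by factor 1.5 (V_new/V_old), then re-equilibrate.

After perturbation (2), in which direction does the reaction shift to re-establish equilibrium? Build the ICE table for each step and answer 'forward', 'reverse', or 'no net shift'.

Direction: forward

Q₀ = 426.4 vs Keq = 3025 ⇒ Q<K, forward
Step 1:
                   C          A
  init        0.4948      5.953
  Δ          -0.3772      1.132
  eq          0.1176      7.085
  solve Keq expr → x = 0.3772; check Q = 3025
Then add 3.067 M of A.
Step 2:
                   C          A
  init        0.1176      10.15
  Δ           0.1769    -0.5306
  eq          0.2944      9.621
  solve Keq expr → x = -0.1769; check Q = 3025
Then change container volume by factor 1.5 (V_new/V_old).
Step 3:
                   C          A
  init        0.1963      6.414
  Δ         -0.09667       0.29
  eq         0.09961      6.704
  solve Keq expr → x = 0.09667; check Q = 3025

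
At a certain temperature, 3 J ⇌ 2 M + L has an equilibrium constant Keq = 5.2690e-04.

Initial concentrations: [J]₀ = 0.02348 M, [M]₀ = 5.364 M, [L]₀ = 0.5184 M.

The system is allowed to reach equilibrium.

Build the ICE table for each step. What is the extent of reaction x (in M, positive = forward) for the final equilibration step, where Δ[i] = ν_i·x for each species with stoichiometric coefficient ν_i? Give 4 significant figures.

Q₀ = 1.1523e+06 vs Keq = 5.2690e-04 ⇒ Q>K, reverse
Step 1:
                   J          M          L
  Initial    0.02348      5.364     0.5184
  Change       1.555     -1.037    -0.5183
  Equil        1.578      4.327 1.1063e-04
  solve Keq expr → x = -0.5183; check Q = 5.2690e-04

x = -0.5183 M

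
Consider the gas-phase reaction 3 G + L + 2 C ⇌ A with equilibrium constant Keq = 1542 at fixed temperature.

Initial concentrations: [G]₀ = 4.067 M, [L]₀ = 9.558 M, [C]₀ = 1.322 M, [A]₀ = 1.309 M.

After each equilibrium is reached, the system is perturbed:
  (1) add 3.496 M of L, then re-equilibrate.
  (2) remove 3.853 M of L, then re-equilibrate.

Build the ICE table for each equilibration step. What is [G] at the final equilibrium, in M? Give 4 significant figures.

Q₀ = 0.001165 vs Keq = 1542 ⇒ Q<K, forward
Step 1:
                    G           L           C           A
  Initial       4.067       9.558       1.322       1.309
  Change       -1.977      -0.659      -1.318       0.659
  Equil          2.09       8.899    0.003964       1.968
  solve Keq expr → x = 0.659; check Q = 1542
Then add 3.496 M of L.
Step 2:
                    G           L           C           A
  Initial        2.09       12.39    0.003964       1.968
  Change  -9.0405e-04 -3.0135e-04 -6.0270e-04  3.0135e-04
  Equil         2.089       12.39    0.003361       1.968
  solve Keq expr → x = 3.0135e-04; check Q = 1542
Then remove 3.853 M of L.
Step 3:
                    G           L           C           A
  Initial       2.089       8.542    0.003361       1.968
  Change     0.001026  3.4214e-04  6.8427e-04 -3.4214e-04
  Equil          2.09       8.542    0.004045       1.968
  solve Keq expr → x = -3.4214e-04; check Q = 1542

[G]_eq = 2.09 M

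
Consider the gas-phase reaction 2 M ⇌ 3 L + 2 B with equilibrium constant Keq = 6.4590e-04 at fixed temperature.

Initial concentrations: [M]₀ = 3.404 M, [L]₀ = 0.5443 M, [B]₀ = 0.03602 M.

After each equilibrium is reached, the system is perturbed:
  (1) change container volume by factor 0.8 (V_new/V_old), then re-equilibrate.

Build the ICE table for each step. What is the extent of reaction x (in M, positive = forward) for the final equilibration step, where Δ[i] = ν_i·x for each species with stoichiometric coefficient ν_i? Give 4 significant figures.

Q₀ = 1.8056e-05 vs Keq = 6.4590e-04 ⇒ Q<K, forward
Step 1:
                    M           L           B
  Initial       3.404      0.5443     0.03602
  Change      -0.1061      0.1591      0.1061
  Equil         3.298      0.7034      0.1421
  solve Keq expr → x = 0.05303; check Q = 6.4590e-04
Then change container volume by factor 0.8 (V_new/V_old).
Step 2:
                    M           L           B
  Initial       4.122      0.8792      0.1776
  Change      0.03644    -0.05466    -0.03644
  Equil         4.159      0.8246      0.1412
  solve Keq expr → x = -0.01822; check Q = 6.4590e-04

x = -0.01822 M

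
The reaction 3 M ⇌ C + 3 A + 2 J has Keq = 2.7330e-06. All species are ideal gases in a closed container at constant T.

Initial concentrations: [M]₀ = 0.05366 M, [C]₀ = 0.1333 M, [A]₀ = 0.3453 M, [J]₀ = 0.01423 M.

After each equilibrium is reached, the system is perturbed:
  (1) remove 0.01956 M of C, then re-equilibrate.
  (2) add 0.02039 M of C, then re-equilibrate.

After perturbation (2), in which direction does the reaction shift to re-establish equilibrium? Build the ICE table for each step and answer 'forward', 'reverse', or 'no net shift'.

Direction: reverse

Q₀ = 0.007192 vs Keq = 2.7330e-06 ⇒ Q>K, reverse
Step 1:
                   M          C          A          J
  I          0.05366     0.1333     0.3453    0.01423
  C          0.02058  -0.006861   -0.02058   -0.01372
  E          0.07424     0.1264     0.3247 5.0828e-04
  solve Keq expr → x = -0.006861; check Q = 2.7330e-06
Then remove 0.01956 M of C.
Step 2:
                   M          C          A          J
  I          0.07424     0.1069     0.3247 5.0828e-04
  C       -6.5405e-05 2.1802e-05 6.5405e-05 4.3604e-05
  E          0.07418     0.1069     0.3248 5.5188e-04
  solve Keq expr → x = 2.1802e-05; check Q = 2.7330e-06
Then add 0.02039 M of C.
Step 3:
                   M          C          A          J
  I          0.07418     0.1273     0.3248 5.5188e-04
  C       6.7847e-05 -2.2616e-05 -6.7847e-05 -4.5231e-05
  E          0.07425     0.1273     0.3247 5.0665e-04
  solve Keq expr → x = -2.2616e-05; check Q = 2.7330e-06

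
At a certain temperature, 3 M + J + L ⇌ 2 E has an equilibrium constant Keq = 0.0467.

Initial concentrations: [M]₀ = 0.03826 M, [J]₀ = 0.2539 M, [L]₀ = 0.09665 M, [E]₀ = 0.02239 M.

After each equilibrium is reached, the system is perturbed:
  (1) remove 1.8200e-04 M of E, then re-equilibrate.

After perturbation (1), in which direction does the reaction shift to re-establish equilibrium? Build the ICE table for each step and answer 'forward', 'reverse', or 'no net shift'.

Q₀ = 364.8 vs Keq = 0.0467 ⇒ Q>K, reverse
Step 1:
                  M         J         L         E
  init      0.03826    0.2539   0.09665   0.02239
  Δ         0.03255   0.01085   0.01085   -0.0217
  eq        0.07081    0.2648    0.1075 6.8702e-04
  solve Keq expr → x = -0.01085; check Q = 0.0467
Then remove 1.8200e-04 M of E.
Step 2:
                  M         J         L         E
  init      0.07081    0.2648    0.1075 5.0502e-04
  Δ       -2.6659e-04 -8.8864e-05 -8.8864e-05 1.7773e-04
  eq        0.07055    0.2647    0.1074 6.8274e-04
  solve Keq expr → x = 8.8864e-05; check Q = 0.0467

Direction: forward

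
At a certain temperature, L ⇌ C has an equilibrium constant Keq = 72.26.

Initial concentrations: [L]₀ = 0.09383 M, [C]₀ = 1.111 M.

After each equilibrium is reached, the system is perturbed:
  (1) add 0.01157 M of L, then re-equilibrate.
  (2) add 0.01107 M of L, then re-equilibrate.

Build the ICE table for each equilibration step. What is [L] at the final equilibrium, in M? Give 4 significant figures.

[L]_eq = 0.01675 M

Q₀ = 11.84 vs Keq = 72.26 ⇒ Q<K, forward
Step 1:
                   L          C
  Initial    0.09383      1.111
  Change    -0.07738    0.07738
  Equil      0.01645      1.188
  solve Keq expr → x = 0.07738; check Q = 72.26
Then add 0.01157 M of L.
Step 2:
                   L          C
  Initial    0.02802      1.188
  Change    -0.01141    0.01141
  Equil       0.0166        1.2
  solve Keq expr → x = 0.01141; check Q = 72.26
Then add 0.01107 M of L.
Step 3:
                   L          C
  Initial    0.02767        1.2
  Change    -0.01092    0.01092
  Equil      0.01675      1.211
  solve Keq expr → x = 0.01092; check Q = 72.26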